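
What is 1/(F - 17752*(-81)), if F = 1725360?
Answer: 1/3163272 ≈ 3.1613e-7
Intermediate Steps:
1/(F - 17752*(-81)) = 1/(1725360 - 17752*(-81)) = 1/(1725360 + 1437912) = 1/3163272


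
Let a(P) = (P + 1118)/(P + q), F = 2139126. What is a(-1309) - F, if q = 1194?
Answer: -245999299/115 ≈ -2.1391e+6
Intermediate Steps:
a(P) = (1118 + P)/(1194 + P) (a(P) = (P + 1118)/(P + 1194) = (1118 + P)/(1194 + P))
a(-1309) - F = (1118 - 1309)/(1194 - 1309) - 1*2139126 = -191/(-115) - 2139126 = -1/115*(-191) - 2139126 = 191/115 - 2139126 = -245999299/115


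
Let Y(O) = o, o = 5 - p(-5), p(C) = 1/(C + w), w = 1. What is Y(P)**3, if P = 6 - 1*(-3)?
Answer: 9261/64 ≈ 144.70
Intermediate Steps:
p(C) = 1/(1 + C) (p(C) = 1/(C + 1) = 1/(1 + C))
P = 9 (P = 6 + 3 = 9)
o = 21/4 (o = 5 - 1/(1 - 5) = 5 - 1/(-4) = 5 - 1*(-1/4) = 5 + 1/4 = 21/4 ≈ 5.2500)
Y(O) = 21/4
Y(P)**3 = (21/4)**3 = 9261/64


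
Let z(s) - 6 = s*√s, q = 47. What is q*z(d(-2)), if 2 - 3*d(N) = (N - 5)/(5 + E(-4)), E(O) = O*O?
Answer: 282 + 329*√7/27 ≈ 314.24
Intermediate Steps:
E(O) = O²
d(N) = 47/63 - N/63 (d(N) = ⅔ - (N - 5)/(3*(5 + (-4)²)) = ⅔ - (-5 + N)/(3*(5 + 16)) = ⅔ - (-5 + N)/(3*21) = ⅔ - (-5/21 + N/21)/3 = ⅔ + (5/63 - N/63) = 47/63 - N/63)
z(s) = 6 + s^(3/2) (z(s) = 6 + s*√s = 6 + s^(3/2))
q*z(d(-2)) = 47*(6 + (47/63 - 1/63*(-2))^(3/2)) = 47*(6 + (47/63 + 2/63)^(3/2)) = 47*(6 + (7/9)^(3/2)) = 47*(6 + 7*√7/27) = 282 + 329*√7/27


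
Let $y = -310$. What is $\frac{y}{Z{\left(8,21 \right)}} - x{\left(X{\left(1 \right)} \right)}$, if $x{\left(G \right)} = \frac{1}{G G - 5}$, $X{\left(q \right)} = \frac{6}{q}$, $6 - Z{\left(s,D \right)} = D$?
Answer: $\frac{1919}{93} \approx 20.634$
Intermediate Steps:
$Z{\left(s,D \right)} = 6 - D$
$x{\left(G \right)} = \frac{1}{-5 + G^{2}}$ ($x{\left(G \right)} = \frac{1}{G^{2} - 5} = \frac{1}{-5 + G^{2}}$)
$\frac{y}{Z{\left(8,21 \right)}} - x{\left(X{\left(1 \right)} \right)} = - \frac{310}{6 - 21} - \frac{1}{-5 + \left(\frac{6}{1}\right)^{2}} = - \frac{310}{6 - 21} - \frac{1}{-5 + \left(6 \cdot 1\right)^{2}} = - \frac{310}{-15} - \frac{1}{-5 + 6^{2}} = \left(-310\right) \left(- \frac{1}{15}\right) - \frac{1}{-5 + 36} = \frac{62}{3} - \frac{1}{31} = \frac{1919}{93}$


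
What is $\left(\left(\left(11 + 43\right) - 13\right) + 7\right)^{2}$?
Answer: $2304$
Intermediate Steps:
$\left(\left(\left(11 + 43\right) - 13\right) + 7\right)^{2} = \left(\left(54 + \left(-13 + 0\right)\right) + 7\right)^{2} = \left(\left(54 - 13\right) + 7\right)^{2} = \left(41 + 7\right)^{2} = 48^{2} = 2304$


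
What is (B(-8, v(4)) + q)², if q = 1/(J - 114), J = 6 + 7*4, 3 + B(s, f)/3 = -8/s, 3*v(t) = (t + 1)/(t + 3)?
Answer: 231361/6400 ≈ 36.150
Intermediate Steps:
v(t) = (1 + t)/(3*(3 + t)) (v(t) = ((t + 1)/(t + 3))/3 = ((1 + t)/(3 + t))/3 = (1 + t)/(3*(3 + t)))
B(s, f) = -9 - 24/s (B(s, f) = -9 + 3*(-8/s) = -9 - 24/s)
J = 34 (J = 6 + 28 = 34)
q = -1/80 (q = 1/(34 - 114) = 1/(-80) = -1/80 ≈ -0.012500)
(B(-8, v(4)) + q)² = ((-9 - 24/(-8)) - 1/80)² = ((-9 - 24*(-⅛)) - 1/80)² = ((-9 + 3) - 1/80)² = (-6 - 1/80)² = (-481/80)² = 231361/6400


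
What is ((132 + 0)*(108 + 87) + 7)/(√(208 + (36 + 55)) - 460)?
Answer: -514940/9187 - 25747*√299/211301 ≈ -58.158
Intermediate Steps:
((132 + 0)*(108 + 87) + 7)/(√(208 + (36 + 55)) - 460) = (132*195 + 7)/(√(208 + 91) - 460) = (25740 + 7)/(√299 - 460) = 25747/(-460 + √299)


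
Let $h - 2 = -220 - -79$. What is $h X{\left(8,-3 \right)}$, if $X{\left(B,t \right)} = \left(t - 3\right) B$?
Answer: $6672$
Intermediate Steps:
$X{\left(B,t \right)} = B \left(-3 + t\right)$ ($X{\left(B,t \right)} = \left(-3 + t\right) B = B \left(-3 + t\right)$)
$h = -139$ ($h = 2 - 141 = -139$)
$h X{\left(8,-3 \right)} = - 139 \cdot 8 \left(-3 - 3\right) = - 139 \cdot 8 \left(-6\right) = \left(-139\right) \left(-48\right) = 6672$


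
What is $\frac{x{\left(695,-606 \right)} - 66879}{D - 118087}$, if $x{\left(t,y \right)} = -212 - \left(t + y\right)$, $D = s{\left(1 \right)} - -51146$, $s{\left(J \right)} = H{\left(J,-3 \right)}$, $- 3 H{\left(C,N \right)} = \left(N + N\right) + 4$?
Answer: $\frac{201540}{200821} \approx 1.0036$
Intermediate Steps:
$H{\left(C,N \right)} = - \frac{4}{3} - \frac{2 N}{3}$ ($H{\left(C,N \right)} = - \frac{\left(N + N\right) + 4}{3} = - \frac{2 N + 4}{3} = - \frac{4 + 2 N}{3} = - \frac{4}{3} - \frac{2 N}{3}$)
$s{\left(J \right)} = \frac{2}{3}$ ($s{\left(J \right)} = - \frac{4}{3} - -2 = - \frac{4}{3} + 2 = \frac{2}{3}$)
$D = \frac{153440}{3}$ ($D = \frac{2}{3} - -51146 = \frac{2}{3} + 51146 = \frac{153440}{3} \approx 51147.0$)
$x{\left(t,y \right)} = -212 - t - y$ ($x{\left(t,y \right)} = -212 - \left(t + y\right) = -212 - t - y$)
$\frac{x{\left(695,-606 \right)} - 66879}{D - 118087} = \frac{\left(-212 - 695 - -606\right) - 66879}{\frac{153440}{3} - 118087} = \frac{\left(-212 - 695 + 606\right) - 66879}{- \frac{200821}{3}} = \left(-301 - 66879\right) \left(- \frac{3}{200821}\right) = \left(-67180\right) \left(- \frac{3}{200821}\right) = \frac{201540}{200821}$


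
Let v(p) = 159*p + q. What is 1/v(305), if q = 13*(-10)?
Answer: 1/48365 ≈ 2.0676e-5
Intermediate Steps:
q = -130
v(p) = -130 + 159*p (v(p) = 159*p - 130 = -130 + 159*p)
1/v(305) = 1/(-130 + 159*305) = 1/(-130 + 48495) = 1/48365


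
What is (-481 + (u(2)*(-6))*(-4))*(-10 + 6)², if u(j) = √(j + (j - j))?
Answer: -7696 + 384*√2 ≈ -7152.9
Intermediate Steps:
u(j) = √j (u(j) = √(j + 0) = √j)
(-481 + (u(2)*(-6))*(-4))*(-10 + 6)² = (-481 + (√2*(-6))*(-4))*(-10 + 6)² = (-481 - 6*√2*(-4))*(-4)² = (-481 + 24*√2)*16 = -7696 + 384*√2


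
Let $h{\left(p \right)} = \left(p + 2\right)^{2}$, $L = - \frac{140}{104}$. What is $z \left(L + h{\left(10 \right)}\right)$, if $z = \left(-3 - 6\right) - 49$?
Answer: $- \frac{107561}{13} \approx -8273.9$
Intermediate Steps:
$z = -58$ ($z = \left(-3 + \left(-24 + 18\right)\right) - 49 = \left(-3 - 6\right) - 49 = -9 - 49 = -58$)
$L = - \frac{35}{26}$ ($L = \left(-140\right) \frac{1}{104} = - \frac{35}{26} \approx -1.3462$)
$h{\left(p \right)} = \left(2 + p\right)^{2}$
$z \left(L + h{\left(10 \right)}\right) = - 58 \left(- \frac{35}{26} + \left(2 + 10\right)^{2}\right) = - 58 \left(- \frac{35}{26} + 12^{2}\right) = - 58 \left(- \frac{35}{26} + 144\right) = \left(-58\right) \frac{3709}{26} = - \frac{107561}{13}$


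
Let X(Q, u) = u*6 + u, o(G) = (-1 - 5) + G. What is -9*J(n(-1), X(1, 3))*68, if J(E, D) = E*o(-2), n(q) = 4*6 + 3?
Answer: 132192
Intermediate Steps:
n(q) = 27 (n(q) = 24 + 3 = 27)
o(G) = -6 + G
X(Q, u) = 7*u (X(Q, u) = 6*u + u = 7*u)
J(E, D) = -8*E (J(E, D) = E*(-6 - 2) = E*(-8) = -8*E)
-9*J(n(-1), X(1, 3))*68 = -(-72)*27*68 = -9*(-216)*68 = 1944*68 = 132192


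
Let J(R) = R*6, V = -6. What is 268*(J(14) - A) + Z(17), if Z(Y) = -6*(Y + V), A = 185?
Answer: -27134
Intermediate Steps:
J(R) = 6*R
Z(Y) = 36 - 6*Y (Z(Y) = -6*(Y - 6) = -6*(-6 + Y) = 36 - 6*Y)
268*(J(14) - A) + Z(17) = 268*(6*14 - 1*185) + (36 - 6*17) = 268*(84 - 185) + (36 - 102) = 268*(-101) - 66 = -27068 - 66 = -27134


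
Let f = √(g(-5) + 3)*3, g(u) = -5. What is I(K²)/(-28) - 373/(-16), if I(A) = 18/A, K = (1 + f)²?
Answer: (532644*√2 + 566515*I)/(112*(204*√2 + 217*I)) ≈ 23.311 - 0.0014231*I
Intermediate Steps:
f = 3*I*√2 (f = √(-5 + 3)*3 = √(-2)*3 = (I*√2)*3 = 3*I*√2 ≈ 4.2426*I)
K = (1 + 3*I*√2)² ≈ -17.0 + 8.4853*I
I(K²)/(-28) - 373/(-16) = (18/((-17 + 6*I*√2)²))/(-28) - 373/(-16) = (18/(-17 + 6*I*√2)²)*(-1/28) - 373*(-1/16) = -9/(14*(-17 + 6*I*√2)²) + 373/16 = 373/16 - 9/(14*(-17 + 6*I*√2)²)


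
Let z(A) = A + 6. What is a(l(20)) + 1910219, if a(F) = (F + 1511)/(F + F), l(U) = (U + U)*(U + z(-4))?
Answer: 3361987831/1760 ≈ 1.9102e+6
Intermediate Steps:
z(A) = 6 + A
l(U) = 2*U*(2 + U) (l(U) = (U + U)*(U + (6 - 4)) = (2*U)*(U + 2) = (2*U)*(2 + U) = 2*U*(2 + U))
a(F) = (1511 + F)/(2*F) (a(F) = (1511 + F)/((2*F)) = (1511 + F)*(1/(2*F)) = (1511 + F)/(2*F))
a(l(20)) + 1910219 = (1511 + 2*20*(2 + 20))/(2*((2*20*(2 + 20)))) + 1910219 = (1511 + 2*20*22)/(2*((2*20*22))) + 1910219 = (1/2)*(1511 + 880)/880 + 1910219 = (1/2)*(1/880)*2391 + 1910219 = 2391/1760 + 1910219 = 3361987831/1760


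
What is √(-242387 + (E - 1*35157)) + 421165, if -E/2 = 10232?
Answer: 421165 + 6*I*√8278 ≈ 4.2117e+5 + 545.9*I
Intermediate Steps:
E = -20464 (E = -2*10232 = -20464)
√(-242387 + (E - 1*35157)) + 421165 = √(-242387 + (-20464 - 1*35157)) + 421165 = √(-242387 + (-20464 - 35157)) + 421165 = √(-242387 - 55621) + 421165 = √(-298008) + 421165 = 6*I*√8278 + 421165 = 421165 + 6*I*√8278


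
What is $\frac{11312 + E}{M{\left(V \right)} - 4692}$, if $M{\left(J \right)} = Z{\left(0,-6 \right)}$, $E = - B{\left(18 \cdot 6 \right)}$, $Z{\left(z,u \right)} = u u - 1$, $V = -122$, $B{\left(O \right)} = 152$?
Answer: $- \frac{11160}{4657} \approx -2.3964$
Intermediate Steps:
$Z{\left(z,u \right)} = -1 + u^{2}$ ($Z{\left(z,u \right)} = u^{2} - 1 = -1 + u^{2}$)
$E = -152$ ($E = \left(-1\right) 152 = -152$)
$M{\left(J \right)} = 35$ ($M{\left(J \right)} = -1 + \left(-6\right)^{2} = -1 + 36 = 35$)
$\frac{11312 + E}{M{\left(V \right)} - 4692} = \frac{11312 - 152}{35 - 4692} = \frac{11160}{35 - 4692} = \frac{11160}{-4657} = 11160 \left(- \frac{1}{4657}\right) = - \frac{11160}{4657}$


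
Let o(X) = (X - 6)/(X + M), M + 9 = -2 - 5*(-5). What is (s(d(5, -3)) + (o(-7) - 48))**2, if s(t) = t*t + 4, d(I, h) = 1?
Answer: 98596/49 ≈ 2012.2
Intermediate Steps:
s(t) = 4 + t**2 (s(t) = t**2 + 4 = 4 + t**2)
M = 14 (M = -9 + (-2 - 5*(-5)) = -9 + (-2 + 25) = -9 + 23 = 14)
o(X) = (-6 + X)/(14 + X) (o(X) = (X - 6)/(X + 14) = (-6 + X)/(14 + X))
(s(d(5, -3)) + (o(-7) - 48))**2 = ((4 + 1**2) + ((-6 - 7)/(14 - 7) - 48))**2 = ((4 + 1) + (-13/7 - 48))**2 = (5 + ((1/7)*(-13) - 48))**2 = (5 + (-13/7 - 48))**2 = (5 - 349/7)**2 = (-314/7)**2 = 98596/49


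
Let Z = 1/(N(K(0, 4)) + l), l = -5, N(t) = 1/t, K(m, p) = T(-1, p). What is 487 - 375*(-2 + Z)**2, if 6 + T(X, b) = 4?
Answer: -157073/121 ≈ -1298.1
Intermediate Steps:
T(X, b) = -2 (T(X, b) = -6 + 4 = -2)
K(m, p) = -2
Z = -2/11 (Z = 1/(1/(-2) - 5) = 1/(-1/2 - 5) = 1/(-11/2) = -2/11 ≈ -0.18182)
487 - 375*(-2 + Z)**2 = 487 - 375*(-2 - 2/11)**2 = 487 - 375*(-24/11)**2 = 487 - 375*576/121 = 487 - 216000/121 = -157073/121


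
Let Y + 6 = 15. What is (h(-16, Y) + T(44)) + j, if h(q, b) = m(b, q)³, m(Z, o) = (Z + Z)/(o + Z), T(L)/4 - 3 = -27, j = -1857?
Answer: -675711/343 ≈ -1970.0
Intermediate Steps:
T(L) = -96 (T(L) = 12 + 4*(-27) = 12 - 108 = -96)
m(Z, o) = 2*Z/(Z + o) (m(Z, o) = (2*Z)/(Z + o) = 2*Z/(Z + o))
Y = 9 (Y = -6 + 15 = 9)
h(q, b) = 8*b³/(b + q)³ (h(q, b) = (2*b/(b + q))³ = 8*b³/(b + q)³)
(h(-16, Y) + T(44)) + j = (8*9³/(9 - 16)³ - 96) - 1857 = (8*729/(-7)³ - 96) - 1857 = (8*729*(-1/343) - 96) - 1857 = (-5832/343 - 96) - 1857 = -38760/343 - 1857 = -675711/343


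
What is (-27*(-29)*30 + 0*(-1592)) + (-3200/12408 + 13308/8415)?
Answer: 1032326214/43945 ≈ 23491.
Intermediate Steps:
(-27*(-29)*30 + 0*(-1592)) + (-3200/12408 + 13308/8415) = (783*30 + 0) + (-3200*1/12408 + 13308*(1/8415)) = (23490 + 0) + (-400/1551 + 4436/2805) = 23490 + 58164/43945 = 1032326214/43945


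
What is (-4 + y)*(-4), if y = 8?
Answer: -16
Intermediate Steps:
(-4 + y)*(-4) = (-4 + 8)*(-4) = 4*(-4) = -16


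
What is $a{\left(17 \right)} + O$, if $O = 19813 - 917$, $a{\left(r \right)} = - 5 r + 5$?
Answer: $18816$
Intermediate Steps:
$a{\left(r \right)} = 5 - 5 r$
$O = 18896$ ($O = 19813 - 917 = 18896$)
$a{\left(17 \right)} + O = \left(5 - 85\right) + 18896 = -80 + 18896 = 18816$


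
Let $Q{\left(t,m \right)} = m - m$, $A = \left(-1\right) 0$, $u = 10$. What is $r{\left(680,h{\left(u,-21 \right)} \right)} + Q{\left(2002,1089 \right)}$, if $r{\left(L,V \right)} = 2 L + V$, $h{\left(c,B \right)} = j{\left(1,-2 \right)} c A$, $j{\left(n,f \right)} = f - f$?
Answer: $1360$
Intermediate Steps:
$j{\left(n,f \right)} = 0$
$A = 0$
$h{\left(c,B \right)} = 0$ ($h{\left(c,B \right)} = 0 c 0 = 0 \cdot 0 = 0$)
$Q{\left(t,m \right)} = 0$
$r{\left(L,V \right)} = V + 2 L$
$r{\left(680,h{\left(u,-21 \right)} \right)} + Q{\left(2002,1089 \right)} = \left(0 + 2 \cdot 680\right) + 0 = \left(0 + 1360\right) + 0 = 1360 + 0 = 1360$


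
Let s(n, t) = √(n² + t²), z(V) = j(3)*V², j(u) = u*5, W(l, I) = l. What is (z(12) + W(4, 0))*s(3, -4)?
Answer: 10820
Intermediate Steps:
j(u) = 5*u
z(V) = 15*V² (z(V) = (5*3)*V² = 15*V²)
(z(12) + W(4, 0))*s(3, -4) = (15*12² + 4)*√(3² + (-4)²) = (15*144 + 4)*√(9 + 16) = (2160 + 4)*√25 = 2164*5 = 10820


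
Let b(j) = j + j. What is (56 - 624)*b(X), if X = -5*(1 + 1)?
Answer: 11360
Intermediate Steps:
X = -10 (X = -5*2 = -10)
b(j) = 2*j
(56 - 624)*b(X) = (56 - 624)*(2*(-10)) = -568*(-20) = 11360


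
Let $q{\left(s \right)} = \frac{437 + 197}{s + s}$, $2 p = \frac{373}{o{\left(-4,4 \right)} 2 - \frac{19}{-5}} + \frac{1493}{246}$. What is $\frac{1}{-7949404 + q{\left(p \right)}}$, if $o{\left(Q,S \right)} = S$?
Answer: $- \frac{546877}{4347337009432} \approx -1.258 \cdot 10^{-7}$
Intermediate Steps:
$p = \frac{546877}{29028}$ ($p = \frac{\frac{373}{4 \cdot 2 - \frac{19}{-5}} + \frac{1493}{246}}{2} = \frac{\frac{373}{8 - - \frac{19}{5}} + 1493 \cdot \frac{1}{246}}{2} = \frac{\frac{373}{8 + \frac{19}{5}} + \frac{1493}{246}}{2} = \frac{\frac{373}{\frac{59}{5}} + \frac{1493}{246}}{2} = \frac{373 \cdot \frac{5}{59} + \frac{1493}{246}}{2} = \frac{\frac{1865}{59} + \frac{1493}{246}}{2} = \frac{1}{2} \cdot \frac{546877}{14514} = \frac{546877}{29028} \approx 18.84$)
$q{\left(s \right)} = \frac{317}{s}$ ($q{\left(s \right)} = \frac{634}{2 s} = 634 \frac{1}{2 s} = \frac{317}{s}$)
$\frac{1}{-7949404 + q{\left(p \right)}} = \frac{1}{-7949404 + \frac{317}{\frac{546877}{29028}}} = \frac{1}{-7949404 + 317 \cdot \frac{29028}{546877}} = \frac{1}{-7949404 + \frac{9201876}{546877}} = \frac{1}{- \frac{4347337009432}{546877}} = - \frac{546877}{4347337009432}$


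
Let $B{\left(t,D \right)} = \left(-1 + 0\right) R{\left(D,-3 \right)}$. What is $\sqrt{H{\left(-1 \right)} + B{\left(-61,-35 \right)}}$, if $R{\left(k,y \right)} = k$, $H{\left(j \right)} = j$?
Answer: $\sqrt{34} \approx 5.8309$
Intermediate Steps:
$B{\left(t,D \right)} = - D$ ($B{\left(t,D \right)} = \left(-1 + 0\right) D = - D$)
$\sqrt{H{\left(-1 \right)} + B{\left(-61,-35 \right)}} = \sqrt{-1 - -35} = \sqrt{-1 + 35} = \sqrt{34}$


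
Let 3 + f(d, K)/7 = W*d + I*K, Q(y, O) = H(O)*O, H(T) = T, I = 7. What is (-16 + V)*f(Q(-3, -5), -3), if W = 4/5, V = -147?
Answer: 4564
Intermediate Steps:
W = 4/5 (W = 4*(1/5) = 4/5 ≈ 0.80000)
Q(y, O) = O**2 (Q(y, O) = O*O = O**2)
f(d, K) = -21 + 49*K + 28*d/5 (f(d, K) = -21 + 7*(4*d/5 + 7*K) = -21 + 7*(7*K + 4*d/5) = -21 + (49*K + 28*d/5) = -21 + 49*K + 28*d/5)
(-16 + V)*f(Q(-3, -5), -3) = (-16 - 147)*(-21 + 49*(-3) + (28/5)*(-5)**2) = -163*(-21 - 147 + (28/5)*25) = -163*(-21 - 147 + 140) = -163*(-28) = 4564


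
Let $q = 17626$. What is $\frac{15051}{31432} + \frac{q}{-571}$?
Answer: $- \frac{545426311}{17947672} \approx -30.39$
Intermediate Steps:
$\frac{15051}{31432} + \frac{q}{-571} = \frac{15051}{31432} + \frac{17626}{-571} = 15051 \cdot \frac{1}{31432} + 17626 \left(- \frac{1}{571}\right) = \frac{15051}{31432} - \frac{17626}{571} = - \frac{545426311}{17947672}$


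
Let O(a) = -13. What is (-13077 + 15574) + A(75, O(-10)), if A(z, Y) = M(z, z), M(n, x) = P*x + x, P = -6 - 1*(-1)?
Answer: 2197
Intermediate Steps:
P = -5 (P = -6 + 1 = -5)
M(n, x) = -4*x (M(n, x) = -5*x + x = -4*x)
A(z, Y) = -4*z
(-13077 + 15574) + A(75, O(-10)) = (-13077 + 15574) - 4*75 = 2497 - 300 = 2197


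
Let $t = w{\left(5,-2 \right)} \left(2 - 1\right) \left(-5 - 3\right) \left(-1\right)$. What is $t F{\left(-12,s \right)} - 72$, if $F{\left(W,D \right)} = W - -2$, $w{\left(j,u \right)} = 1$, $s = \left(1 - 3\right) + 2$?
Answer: $-152$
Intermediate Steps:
$s = 0$ ($s = -2 + 2 = 0$)
$F{\left(W,D \right)} = 2 + W$ ($F{\left(W,D \right)} = W + 2 = 2 + W$)
$t = 8$ ($t = 1 \left(2 - 1\right) \left(-5 - 3\right) \left(-1\right) = 1 \cdot 1 \left(-8\right) \left(-1\right) = 1 \left(-8\right) \left(-1\right) = \left(-8\right) \left(-1\right) = 8$)
$t F{\left(-12,s \right)} - 72 = 8 \left(2 - 12\right) - 72 = 8 \left(-10\right) - 72 = -80 - 72 = -152$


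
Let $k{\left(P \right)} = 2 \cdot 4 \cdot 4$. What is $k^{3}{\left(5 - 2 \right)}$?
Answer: $32768$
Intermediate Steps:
$k{\left(P \right)} = 32$ ($k{\left(P \right)} = 8 \cdot 4 = 32$)
$k^{3}{\left(5 - 2 \right)} = 32^{3} = 32768$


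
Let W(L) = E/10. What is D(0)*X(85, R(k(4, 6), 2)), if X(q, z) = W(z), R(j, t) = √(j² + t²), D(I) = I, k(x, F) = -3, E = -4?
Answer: 0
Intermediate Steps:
W(L) = -⅖ (W(L) = -4/10 = -4*⅒ = -⅖)
X(q, z) = -⅖
D(0)*X(85, R(k(4, 6), 2)) = 0*(-⅖) = 0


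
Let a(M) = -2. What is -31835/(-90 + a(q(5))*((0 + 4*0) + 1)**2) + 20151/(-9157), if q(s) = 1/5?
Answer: 289659203/842444 ≈ 343.83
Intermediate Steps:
q(s) = 1/5
-31835/(-90 + a(q(5))*((0 + 4*0) + 1)**2) + 20151/(-9157) = -31835/(-90 - 2*((0 + 4*0) + 1)**2) + 20151/(-9157) = -31835/(-90 - 2*((0 + 0) + 1)**2) + 20151*(-1/9157) = -31835/(-90 - 2*(0 + 1)**2) - 20151/9157 = -31835/(-90 - 2*1**2) - 20151/9157 = -31835/(-90 - 2*1) - 20151/9157 = -31835/(-90 - 2) - 20151/9157 = -31835/(-92) - 20151/9157 = -31835*(-1/92) - 20151/9157 = 31835/92 - 20151/9157 = 289659203/842444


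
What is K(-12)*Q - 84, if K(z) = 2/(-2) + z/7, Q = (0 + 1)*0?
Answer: -84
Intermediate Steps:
Q = 0 (Q = 1*0 = 0)
K(z) = -1 + z/7 (K(z) = 2*(-½) + z*(⅐) = -1 + z/7)
K(-12)*Q - 84 = (-1 + (⅐)*(-12))*0 - 84 = (-1 - 12/7)*0 - 84 = -19/7*0 - 84 = 0 - 84 = -84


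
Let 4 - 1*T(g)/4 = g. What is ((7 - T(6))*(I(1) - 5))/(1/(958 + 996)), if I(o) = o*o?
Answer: -117240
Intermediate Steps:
T(g) = 16 - 4*g
I(o) = o²
((7 - T(6))*(I(1) - 5))/(1/(958 + 996)) = ((7 - (16 - 4*6))*(1² - 5))/(1/(958 + 996)) = ((7 - (16 - 24))*(1 - 5))/(1/1954) = ((7 - 1*(-8))*(-4))/(1/1954) = ((7 + 8)*(-4))*1954 = (15*(-4))*1954 = -60*1954 = -117240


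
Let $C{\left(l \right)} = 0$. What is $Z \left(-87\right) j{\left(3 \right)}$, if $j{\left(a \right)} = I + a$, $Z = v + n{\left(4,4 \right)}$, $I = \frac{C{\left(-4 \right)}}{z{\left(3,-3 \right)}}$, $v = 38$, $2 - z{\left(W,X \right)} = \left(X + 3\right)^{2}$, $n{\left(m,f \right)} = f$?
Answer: $-10962$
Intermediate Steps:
$z{\left(W,X \right)} = 2 - \left(3 + X\right)^{2}$ ($z{\left(W,X \right)} = 2 - \left(X + 3\right)^{2} = 2 - \left(3 + X\right)^{2}$)
$I = 0$ ($I = \frac{0}{2 - \left(3 - 3\right)^{2}} = \frac{0}{2 - 0^{2}} = \frac{0}{2 - 0} = \frac{0}{2 + 0} = \frac{0}{2} = 0 \cdot \frac{1}{2} = 0$)
$Z = 42$ ($Z = 38 + 4 = 42$)
$j{\left(a \right)} = a$ ($j{\left(a \right)} = 0 + a = a$)
$Z \left(-87\right) j{\left(3 \right)} = 42 \left(-87\right) 3 = \left(-3654\right) 3 = -10962$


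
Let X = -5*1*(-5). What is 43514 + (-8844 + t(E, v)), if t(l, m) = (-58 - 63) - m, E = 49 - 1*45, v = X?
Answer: 34524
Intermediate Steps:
X = 25 (X = -5*(-5) = 25)
v = 25
E = 4 (E = 49 - 45 = 4)
t(l, m) = -121 - m
43514 + (-8844 + t(E, v)) = 43514 + (-8844 + (-121 - 1*25)) = 43514 + (-8844 + (-121 - 25)) = 43514 + (-8844 - 146) = 43514 - 8990 = 34524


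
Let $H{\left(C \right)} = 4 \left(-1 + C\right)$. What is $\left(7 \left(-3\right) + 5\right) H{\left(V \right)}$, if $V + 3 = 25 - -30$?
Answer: $-3264$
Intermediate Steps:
$V = 52$ ($V = -3 + \left(25 - -30\right) = -3 + \left(25 + 30\right) = -3 + 55 = 52$)
$H{\left(C \right)} = -4 + 4 C$
$\left(7 \left(-3\right) + 5\right) H{\left(V \right)} = \left(7 \left(-3\right) + 5\right) \left(-4 + 4 \cdot 52\right) = \left(-21 + 5\right) \left(-4 + 208\right) = \left(-16\right) 204 = -3264$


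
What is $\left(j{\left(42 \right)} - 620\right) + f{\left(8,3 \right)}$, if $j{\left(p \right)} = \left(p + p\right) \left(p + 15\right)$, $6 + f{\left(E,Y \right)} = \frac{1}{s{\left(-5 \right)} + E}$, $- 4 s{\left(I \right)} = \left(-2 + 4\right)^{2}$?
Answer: $\frac{29135}{7} \approx 4162.1$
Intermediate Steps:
$s{\left(I \right)} = -1$ ($s{\left(I \right)} = - \frac{\left(-2 + 4\right)^{2}}{4} = - \frac{2^{2}}{4} = \left(- \frac{1}{4}\right) 4 = -1$)
$f{\left(E,Y \right)} = -6 + \frac{1}{-1 + E}$
$j{\left(p \right)} = 2 p \left(15 + p\right)$
$\left(j{\left(42 \right)} - 620\right) + f{\left(8,3 \right)} = \left(2 \cdot 42 \left(15 + 42\right) - 620\right) + \frac{7 - 48}{-1 + 8} = \left(2 \cdot 42 \cdot 57 - 620\right) + \frac{7 - 48}{7} = \left(4788 - 620\right) + \frac{1}{7} \left(-41\right) = 4168 - \frac{41}{7} = \frac{29135}{7}$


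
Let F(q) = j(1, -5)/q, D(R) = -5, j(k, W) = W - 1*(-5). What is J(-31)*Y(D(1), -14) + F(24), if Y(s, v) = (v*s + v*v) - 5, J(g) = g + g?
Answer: -16182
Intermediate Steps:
j(k, W) = 5 + W (j(k, W) = W + 5 = 5 + W)
J(g) = 2*g
Y(s, v) = -5 + v² + s*v (Y(s, v) = (s*v + v²) - 5 = (v² + s*v) - 5 = -5 + v² + s*v)
F(q) = 0 (F(q) = (5 - 5)/q = 0/q = 0)
J(-31)*Y(D(1), -14) + F(24) = (2*(-31))*(-5 + (-14)² - 5*(-14)) + 0 = -62*(-5 + 196 + 70) + 0 = -62*261 + 0 = -16182 + 0 = -16182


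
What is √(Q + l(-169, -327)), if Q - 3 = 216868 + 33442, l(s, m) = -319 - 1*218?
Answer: 4*√15611 ≈ 499.78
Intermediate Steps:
l(s, m) = -537 (l(s, m) = -319 - 218 = -537)
Q = 250313 (Q = 3 + (216868 + 33442) = 3 + 250310 = 250313)
√(Q + l(-169, -327)) = √(250313 - 537) = √249776 = 4*√15611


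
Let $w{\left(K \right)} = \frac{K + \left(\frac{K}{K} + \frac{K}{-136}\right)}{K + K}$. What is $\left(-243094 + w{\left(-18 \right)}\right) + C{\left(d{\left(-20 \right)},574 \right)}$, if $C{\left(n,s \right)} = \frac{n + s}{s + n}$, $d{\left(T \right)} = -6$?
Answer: $- \frac{595090517}{2448} \approx -2.4309 \cdot 10^{5}$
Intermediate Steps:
$w{\left(K \right)} = \frac{1 + \frac{135 K}{136}}{2 K}$ ($w{\left(K \right)} = \frac{K + \left(1 + K \left(- \frac{1}{136}\right)\right)}{2 K} = \left(K - \left(-1 + \frac{K}{136}\right)\right) \frac{1}{2 K} = \left(1 + \frac{135 K}{136}\right) \frac{1}{2 K} = \frac{1 + \frac{135 K}{136}}{2 K}$)
$C{\left(n,s \right)} = 1$ ($C{\left(n,s \right)} = \frac{n + s}{n + s} = 1$)
$\left(-243094 + w{\left(-18 \right)}\right) + C{\left(d{\left(-20 \right)},574 \right)} = \left(-243094 + \frac{136 + 135 \left(-18\right)}{272 \left(-18\right)}\right) + 1 = \left(-243094 + \frac{1}{272} \left(- \frac{1}{18}\right) \left(136 - 2430\right)\right) + 1 = \left(-243094 + \frac{1}{272} \left(- \frac{1}{18}\right) \left(-2294\right)\right) + 1 = \left(-243094 + \frac{1147}{2448}\right) + 1 = - \frac{595092965}{2448} + 1 = - \frac{595090517}{2448}$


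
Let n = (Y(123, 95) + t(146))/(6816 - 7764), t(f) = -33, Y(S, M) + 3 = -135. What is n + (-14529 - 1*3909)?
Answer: -5826351/316 ≈ -18438.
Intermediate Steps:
Y(S, M) = -138 (Y(S, M) = -3 - 135 = -138)
n = 57/316 (n = (-138 - 33)/(6816 - 7764) = -171/(-948) = -171*(-1/948) = 57/316 ≈ 0.18038)
n + (-14529 - 1*3909) = 57/316 + (-14529 - 1*3909) = 57/316 + (-14529 - 3909) = 57/316 - 18438 = -5826351/316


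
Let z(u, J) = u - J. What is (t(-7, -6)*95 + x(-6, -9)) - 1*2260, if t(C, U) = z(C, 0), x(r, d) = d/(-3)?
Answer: -2922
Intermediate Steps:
x(r, d) = -d/3 (x(r, d) = d*(-⅓) = -d/3)
t(C, U) = C (t(C, U) = C - 1*0 = C + 0 = C)
(t(-7, -6)*95 + x(-6, -9)) - 1*2260 = (-7*95 - ⅓*(-9)) - 1*2260 = (-665 + 3) - 2260 = -662 - 2260 = -2922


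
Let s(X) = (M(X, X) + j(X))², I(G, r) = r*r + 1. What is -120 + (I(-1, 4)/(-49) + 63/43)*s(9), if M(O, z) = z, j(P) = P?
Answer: 510504/2107 ≈ 242.29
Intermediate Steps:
I(G, r) = 1 + r² (I(G, r) = r² + 1 = 1 + r²)
s(X) = 4*X² (s(X) = (X + X)² = (2*X)² = 4*X²)
-120 + (I(-1, 4)/(-49) + 63/43)*s(9) = -120 + ((1 + 4²)/(-49) + 63/43)*(4*9²) = -120 + ((1 + 16)*(-1/49) + 63*(1/43))*(4*81) = -120 + (17*(-1/49) + 63/43)*324 = -120 + (-17/49 + 63/43)*324 = -120 + (2356/2107)*324 = -120 + 763344/2107 = 510504/2107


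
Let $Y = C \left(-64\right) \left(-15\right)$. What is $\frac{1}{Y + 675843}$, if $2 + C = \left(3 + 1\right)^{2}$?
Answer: $\frac{1}{689283} \approx 1.4508 \cdot 10^{-6}$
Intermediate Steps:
$C = 14$ ($C = -2 + \left(3 + 1\right)^{2} = -2 + 4^{2} = -2 + 16 = 14$)
$Y = 13440$ ($Y = 14 \left(-64\right) \left(-15\right) = \left(-896\right) \left(-15\right) = 13440$)
$\frac{1}{Y + 675843} = \frac{1}{13440 + 675843} = \frac{1}{689283}$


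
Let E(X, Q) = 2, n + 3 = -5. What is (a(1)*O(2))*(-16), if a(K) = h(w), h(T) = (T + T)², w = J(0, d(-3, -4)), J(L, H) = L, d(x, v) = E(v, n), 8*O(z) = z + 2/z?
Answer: 0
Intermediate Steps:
O(z) = 1/(4*z) + z/8 (O(z) = (z + 2/z)/8 = 1/(4*z) + z/8)
n = -8 (n = -3 - 5 = -8)
d(x, v) = 2
w = 0
h(T) = 4*T² (h(T) = (2*T)² = 4*T²)
a(K) = 0 (a(K) = 4*0² = 4*0 = 0)
(a(1)*O(2))*(-16) = (0*((⅛)*(2 + 2²)/2))*(-16) = (0*((⅛)*(½)*(2 + 4)))*(-16) = (0*((⅛)*(½)*6))*(-16) = (0*(3/8))*(-16) = 0*(-16) = 0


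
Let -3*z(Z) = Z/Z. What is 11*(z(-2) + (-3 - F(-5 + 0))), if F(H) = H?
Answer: 55/3 ≈ 18.333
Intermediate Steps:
z(Z) = -1/3 (z(Z) = -Z/(3*Z) = -1/3*1 = -1/3)
11*(z(-2) + (-3 - F(-5 + 0))) = 11*(-1/3 + (-3 - (-5 + 0))) = 11*(-1/3 + (-3 - 1*(-5))) = 11*(-1/3 + (-3 + 5)) = 11*(-1/3 + 2) = 11*(5/3) = 55/3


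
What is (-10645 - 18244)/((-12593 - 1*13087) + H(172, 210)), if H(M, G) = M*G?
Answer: -28889/10440 ≈ -2.7671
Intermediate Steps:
H(M, G) = G*M
(-10645 - 18244)/((-12593 - 1*13087) + H(172, 210)) = (-10645 - 18244)/((-12593 - 1*13087) + 210*172) = -28889/((-12593 - 13087) + 36120) = -28889/(-25680 + 36120) = -28889/10440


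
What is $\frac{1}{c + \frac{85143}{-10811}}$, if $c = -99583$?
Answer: $- \frac{10811}{1076676956} \approx -1.0041 \cdot 10^{-5}$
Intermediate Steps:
$\frac{1}{c + \frac{85143}{-10811}} = \frac{1}{-99583 + \frac{85143}{-10811}} = \frac{1}{-99583 + 85143 \left(- \frac{1}{10811}\right)} = \frac{1}{-99583 - \frac{85143}{10811}} = \frac{1}{- \frac{1076676956}{10811}} = - \frac{10811}{1076676956}$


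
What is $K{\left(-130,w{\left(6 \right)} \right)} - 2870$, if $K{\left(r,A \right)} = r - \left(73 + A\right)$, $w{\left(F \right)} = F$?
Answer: $-3079$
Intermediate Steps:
$K{\left(r,A \right)} = -73 + r - A$
$K{\left(-130,w{\left(6 \right)} \right)} - 2870 = \left(-73 - 130 - 6\right) - 2870 = -209 - 2870 = -3079$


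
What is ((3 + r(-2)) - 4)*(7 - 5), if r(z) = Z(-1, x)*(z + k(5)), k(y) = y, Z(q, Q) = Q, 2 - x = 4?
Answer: -14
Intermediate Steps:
x = -2 (x = 2 - 1*4 = 2 - 4 = -2)
r(z) = -10 - 2*z (r(z) = -2*(z + 5) = -2*(5 + z) = -10 - 2*z)
((3 + r(-2)) - 4)*(7 - 5) = ((3 + (-10 - 2*(-2))) - 4)*(7 - 5) = ((3 + (-10 + 4)) - 4)*2 = ((3 - 6) - 4)*2 = (-3 - 4)*2 = -7*2 = -14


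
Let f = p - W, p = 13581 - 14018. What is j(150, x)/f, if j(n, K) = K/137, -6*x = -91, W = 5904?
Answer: -91/5212302 ≈ -1.7459e-5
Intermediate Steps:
x = 91/6 (x = -⅙*(-91) = 91/6 ≈ 15.167)
p = -437
j(n, K) = K/137 (j(n, K) = K*(1/137) = K/137)
f = -6341 (f = -437 - 1*5904 = -437 - 5904 = -6341)
j(150, x)/f = ((1/137)*(91/6))/(-6341) = (91/822)*(-1/6341) = -91/5212302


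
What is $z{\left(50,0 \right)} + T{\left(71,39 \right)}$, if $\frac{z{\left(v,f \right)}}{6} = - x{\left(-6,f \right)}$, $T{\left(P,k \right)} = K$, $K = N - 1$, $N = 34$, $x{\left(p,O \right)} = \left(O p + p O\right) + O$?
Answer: $33$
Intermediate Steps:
$x{\left(p,O \right)} = O + 2 O p$ ($x{\left(p,O \right)} = \left(O p + O p\right) + O = 2 O p + O = O + 2 O p$)
$K = 33$ ($K = 34 - 1 = 33$)
$T{\left(P,k \right)} = 33$
$z{\left(v,f \right)} = 66 f$ ($z{\left(v,f \right)} = 6 \left(- f \left(1 + 2 \left(-6\right)\right)\right) = 6 \left(- f \left(1 - 12\right)\right) = 6 \left(- f \left(-11\right)\right) = 6 \left(- \left(-11\right) f\right) = 6 \cdot 11 f = 66 f$)
$z{\left(50,0 \right)} + T{\left(71,39 \right)} = 66 \cdot 0 + 33 = 0 + 33 = 33$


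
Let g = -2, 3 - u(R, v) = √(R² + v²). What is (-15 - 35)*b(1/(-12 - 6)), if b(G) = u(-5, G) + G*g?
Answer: -1400/9 + 25*√8101/9 ≈ 94.460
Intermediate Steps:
u(R, v) = 3 - √(R² + v²)
b(G) = 3 - √(25 + G²) - 2*G (b(G) = (3 - √((-5)² + G²)) + G*(-2) = (3 - √(25 + G²)) - 2*G = 3 - √(25 + G²) - 2*G)
(-15 - 35)*b(1/(-12 - 6)) = (-15 - 35)*(3 - √(25 + (1/(-12 - 6))²) - 2/(-12 - 6)) = -50*(3 - √(25 + (1/(-18))²) - 2/(-18)) = -50*(3 - √(25 + (-1/18)²) - 2*(-1/18)) = -50*(3 - √(25 + 1/324) + ⅑) = -50*(3 - √(8101/324) + ⅑) = -50*(3 - √8101/18 + ⅑) = -50*(28/9 - √8101/18) = -1400/9 + 25*√8101/9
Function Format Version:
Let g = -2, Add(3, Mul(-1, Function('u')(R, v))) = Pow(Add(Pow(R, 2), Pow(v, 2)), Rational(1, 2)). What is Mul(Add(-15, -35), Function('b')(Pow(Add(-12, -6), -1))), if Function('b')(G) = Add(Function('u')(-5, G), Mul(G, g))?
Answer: Add(Rational(-1400, 9), Mul(Rational(25, 9), Pow(8101, Rational(1, 2)))) ≈ 94.460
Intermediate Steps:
Function('u')(R, v) = Add(3, Mul(-1, Pow(Add(Pow(R, 2), Pow(v, 2)), Rational(1, 2))))
Function('b')(G) = Add(3, Mul(-1, Pow(Add(25, Pow(G, 2)), Rational(1, 2))), Mul(-2, G)) (Function('b')(G) = Add(Add(3, Mul(-1, Pow(Add(Pow(-5, 2), Pow(G, 2)), Rational(1, 2)))), Mul(G, -2)) = Add(Add(3, Mul(-1, Pow(Add(25, Pow(G, 2)), Rational(1, 2)))), Mul(-2, G)) = Add(3, Mul(-1, Pow(Add(25, Pow(G, 2)), Rational(1, 2))), Mul(-2, G)))
Mul(Add(-15, -35), Function('b')(Pow(Add(-12, -6), -1))) = Mul(Add(-15, -35), Add(3, Mul(-1, Pow(Add(25, Pow(Pow(Add(-12, -6), -1), 2)), Rational(1, 2))), Mul(-2, Pow(Add(-12, -6), -1)))) = Mul(-50, Add(3, Mul(-1, Pow(Add(25, Pow(Pow(-18, -1), 2)), Rational(1, 2))), Mul(-2, Pow(-18, -1)))) = Mul(-50, Add(3, Mul(-1, Pow(Add(25, Pow(Rational(-1, 18), 2)), Rational(1, 2))), Mul(-2, Rational(-1, 18)))) = Mul(-50, Add(3, Mul(-1, Pow(Add(25, Rational(1, 324)), Rational(1, 2))), Rational(1, 9))) = Mul(-50, Add(3, Mul(-1, Pow(Rational(8101, 324), Rational(1, 2))), Rational(1, 9))) = Mul(-50, Add(3, Mul(-1, Mul(Rational(1, 18), Pow(8101, Rational(1, 2)))), Rational(1, 9))) = Mul(-50, Add(3, Mul(Rational(-1, 18), Pow(8101, Rational(1, 2))), Rational(1, 9))) = Mul(-50, Add(Rational(28, 9), Mul(Rational(-1, 18), Pow(8101, Rational(1, 2))))) = Add(Rational(-1400, 9), Mul(Rational(25, 9), Pow(8101, Rational(1, 2))))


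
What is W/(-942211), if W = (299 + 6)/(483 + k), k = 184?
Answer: -305/628454737 ≈ -4.8532e-7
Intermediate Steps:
W = 305/667 (W = (299 + 6)/(483 + 184) = 305/667 ≈ 0.45727)
W/(-942211) = (305/667)/(-942211) = (305/667)*(-1/942211) = -305/628454737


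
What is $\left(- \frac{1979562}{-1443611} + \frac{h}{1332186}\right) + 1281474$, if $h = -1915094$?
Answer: $\frac{94787588976496627}{73967629371} \approx 1.2815 \cdot 10^{6}$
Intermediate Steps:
$\left(- \frac{1979562}{-1443611} + \frac{h}{1332186}\right) + 1281474 = \left(- \frac{1979562}{-1443611} - \frac{1915094}{1332186}\right) + 1281474 = \left(\left(-1979562\right) \left(- \frac{1}{1443611}\right) - \frac{957547}{666093}\right) + 1281474 = \left(\frac{152274}{111047} - \frac{957547}{666093}\right) + 1281474 = - \frac{4904076227}{73967629371} + 1281474 = \frac{94787588976496627}{73967629371}$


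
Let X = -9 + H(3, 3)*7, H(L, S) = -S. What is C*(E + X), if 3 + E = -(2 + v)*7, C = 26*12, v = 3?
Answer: -21216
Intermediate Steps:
C = 312
X = -30 (X = -9 - 1*3*7 = -9 - 3*7 = -9 - 21 = -30)
E = -38 (E = -3 - (2 + 3)*7 = -3 - 1*5*7 = -3 - 5*7 = -3 - 35 = -38)
C*(E + X) = 312*(-38 - 30) = 312*(-68) = -21216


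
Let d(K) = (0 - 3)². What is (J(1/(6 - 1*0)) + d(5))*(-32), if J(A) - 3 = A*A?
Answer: -3464/9 ≈ -384.89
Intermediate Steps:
d(K) = 9 (d(K) = (-3)² = 9)
J(A) = 3 + A² (J(A) = 3 + A*A = 3 + A²)
(J(1/(6 - 1*0)) + d(5))*(-32) = ((3 + (1/(6 - 1*0))²) + 9)*(-32) = ((3 + (1/(6 + 0))²) + 9)*(-32) = ((3 + (1/6)²) + 9)*(-32) = ((3 + (⅙)²) + 9)*(-32) = ((3 + 1/36) + 9)*(-32) = (109/36 + 9)*(-32) = (433/36)*(-32) = -3464/9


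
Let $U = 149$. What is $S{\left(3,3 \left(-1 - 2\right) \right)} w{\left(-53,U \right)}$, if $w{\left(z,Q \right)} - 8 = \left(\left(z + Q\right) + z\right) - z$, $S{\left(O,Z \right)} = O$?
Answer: $312$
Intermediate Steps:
$w{\left(z,Q \right)} = 8 + Q + z$ ($w{\left(z,Q \right)} = 8 + \left(\left(\left(z + Q\right) + z\right) - z\right) = 8 + \left(\left(\left(Q + z\right) + z\right) - z\right) = 8 + \left(\left(Q + 2 z\right) - z\right) = 8 + \left(Q + z\right) = 8 + Q + z$)
$S{\left(3,3 \left(-1 - 2\right) \right)} w{\left(-53,U \right)} = 3 \left(8 + 149 - 53\right) = 3 \cdot 104 = 312$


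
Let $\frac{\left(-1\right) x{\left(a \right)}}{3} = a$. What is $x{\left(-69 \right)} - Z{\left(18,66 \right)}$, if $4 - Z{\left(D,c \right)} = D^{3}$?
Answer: $6035$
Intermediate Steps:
$x{\left(a \right)} = - 3 a$
$Z{\left(D,c \right)} = 4 - D^{3}$
$x{\left(-69 \right)} - Z{\left(18,66 \right)} = \left(-3\right) \left(-69\right) - \left(4 - 18^{3}\right) = 207 - \left(4 - 5832\right) = 207 - -5828 = 207 + 5828 = 6035$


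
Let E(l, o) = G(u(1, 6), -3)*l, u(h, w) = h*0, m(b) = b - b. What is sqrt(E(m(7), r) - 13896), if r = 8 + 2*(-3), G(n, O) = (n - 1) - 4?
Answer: 6*I*sqrt(386) ≈ 117.88*I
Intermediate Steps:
m(b) = 0
u(h, w) = 0
G(n, O) = -5 + n (G(n, O) = (-1 + n) - 4 = -5 + n)
r = 2 (r = 8 - 6 = 2)
E(l, o) = -5*l (E(l, o) = (-5 + 0)*l = -5*l)
sqrt(E(m(7), r) - 13896) = sqrt(-5*0 - 13896) = sqrt(0 - 13896) = sqrt(-13896) = 6*I*sqrt(386)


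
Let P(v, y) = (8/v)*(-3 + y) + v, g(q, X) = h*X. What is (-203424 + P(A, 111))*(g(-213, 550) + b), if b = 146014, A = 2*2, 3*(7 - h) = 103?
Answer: -79847386168/3 ≈ -2.6616e+10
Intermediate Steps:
h = -82/3 (h = 7 - ⅓*103 = 7 - 103/3 = -82/3 ≈ -27.333)
A = 4
g(q, X) = -82*X/3
P(v, y) = v + 8*(-3 + y)/v (P(v, y) = 8*(-3 + y)/v + v = v + 8*(-3 + y)/v)
(-203424 + P(A, 111))*(g(-213, 550) + b) = (-203424 + (-24 + 4² + 8*111)/4)*(-82/3*550 + 146014) = (-203424 + (-24 + 16 + 888)/4)*(-45100/3 + 146014) = (-203424 + (¼)*880)*(392942/3) = (-203424 + 220)*(392942/3) = -203204*392942/3 = -79847386168/3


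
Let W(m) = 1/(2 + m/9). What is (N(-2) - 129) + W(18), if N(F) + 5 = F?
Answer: -543/4 ≈ -135.75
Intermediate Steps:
N(F) = -5 + F
W(m) = 1/(2 + m/9) (W(m) = 1/(2 + m*(⅑)) = 1/(2 + m/9))
(N(-2) - 129) + W(18) = ((-5 - 2) - 129) + 9/(18 + 18) = (-7 - 129) + 9/36 = -136 + 9*(1/36) = -136 + ¼ = -543/4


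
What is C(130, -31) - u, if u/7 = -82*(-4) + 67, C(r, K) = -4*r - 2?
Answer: -3287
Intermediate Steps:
C(r, K) = -2 - 4*r
u = 2765 (u = 7*(-82*(-4) + 67) = 7*(328 + 67) = 7*395 = 2765)
C(130, -31) - u = (-2 - 4*130) - 1*2765 = (-2 - 520) - 2765 = -522 - 2765 = -3287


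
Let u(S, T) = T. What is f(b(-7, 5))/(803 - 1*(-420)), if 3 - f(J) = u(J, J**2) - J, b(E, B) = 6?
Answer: -27/1223 ≈ -0.022077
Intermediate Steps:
f(J) = 3 + J - J**2 (f(J) = 3 - (J**2 - J) = 3 + (J - J**2) = 3 + J - J**2)
f(b(-7, 5))/(803 - 1*(-420)) = (3 + 6 - 1*6**2)/(803 - 1*(-420)) = (3 + 6 - 1*36)/(803 + 420) = (3 + 6 - 36)/1223 = -27*1/1223 = -27/1223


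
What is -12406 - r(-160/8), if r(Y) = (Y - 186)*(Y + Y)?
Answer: -20646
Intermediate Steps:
r(Y) = 2*Y*(-186 + Y) (r(Y) = (-186 + Y)*(2*Y) = 2*Y*(-186 + Y))
-12406 - r(-160/8) = -12406 - 2*(-160/8)*(-186 - 160/8) = -12406 - 2*(-160*⅛)*(-186 - 160*⅛) = -12406 - 2*(-20)*(-186 - 20) = -12406 - 2*(-20)*(-206) = -12406 - 1*8240 = -12406 - 8240 = -20646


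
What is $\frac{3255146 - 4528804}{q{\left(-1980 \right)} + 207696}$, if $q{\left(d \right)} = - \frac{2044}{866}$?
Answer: $- \frac{275746957}{44965673} \approx -6.1324$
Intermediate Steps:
$q{\left(d \right)} = - \frac{1022}{433}$ ($q{\left(d \right)} = \left(-2044\right) \frac{1}{866} = - \frac{1022}{433}$)
$\frac{3255146 - 4528804}{q{\left(-1980 \right)} + 207696} = \frac{3255146 - 4528804}{- \frac{1022}{433} + 207696} = - \frac{1273658}{\frac{89931346}{433}} = \left(-1273658\right) \frac{433}{89931346} = - \frac{275746957}{44965673}$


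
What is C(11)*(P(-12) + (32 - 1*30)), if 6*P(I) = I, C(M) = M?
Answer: 0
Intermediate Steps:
P(I) = I/6
C(11)*(P(-12) + (32 - 1*30)) = 11*((1/6)*(-12) + (32 - 1*30)) = 11*(-2 + (32 - 30)) = 11*(-2 + 2) = 11*0 = 0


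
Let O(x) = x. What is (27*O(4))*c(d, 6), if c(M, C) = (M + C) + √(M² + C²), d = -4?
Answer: 216 + 216*√13 ≈ 994.80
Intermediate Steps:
c(M, C) = C + M + √(C² + M²) (c(M, C) = (C + M) + √(C² + M²) = C + M + √(C² + M²))
(27*O(4))*c(d, 6) = (27*4)*(6 - 4 + √(6² + (-4)²)) = 108*(6 - 4 + √(36 + 16)) = 108*(6 - 4 + √52) = 108*(6 - 4 + 2*√13) = 108*(2 + 2*√13) = 216 + 216*√13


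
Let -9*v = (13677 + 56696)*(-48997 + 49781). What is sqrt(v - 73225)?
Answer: 11*I*sqrt(461417)/3 ≈ 2490.7*I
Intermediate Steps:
v = -55172432/9 (v = -(13677 + 56696)*(-48997 + 49781)/9 = -70373*784/9 = -1/9*55172432 = -55172432/9 ≈ -6.1303e+6)
sqrt(v - 73225) = sqrt(-55172432/9 - 73225) = sqrt(-55831457/9) = 11*I*sqrt(461417)/3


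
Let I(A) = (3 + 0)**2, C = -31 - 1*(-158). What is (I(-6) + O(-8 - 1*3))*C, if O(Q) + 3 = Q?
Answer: -635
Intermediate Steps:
C = 127 (C = -31 + 158 = 127)
O(Q) = -3 + Q
I(A) = 9 (I(A) = 3**2 = 9)
(I(-6) + O(-8 - 1*3))*C = (9 + (-3 + (-8 - 1*3)))*127 = (9 + (-3 + (-8 - 3)))*127 = (9 + (-3 - 11))*127 = (9 - 14)*127 = -5*127 = -635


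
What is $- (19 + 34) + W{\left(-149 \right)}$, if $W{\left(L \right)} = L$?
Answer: $-202$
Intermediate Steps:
$- (19 + 34) + W{\left(-149 \right)} = - (19 + 34) - 149 = \left(-1\right) 53 - 149 = -53 - 149 = -202$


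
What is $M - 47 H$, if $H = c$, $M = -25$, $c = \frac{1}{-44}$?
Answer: $- \frac{1053}{44} \approx -23.932$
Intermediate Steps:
$c = - \frac{1}{44} \approx -0.022727$
$H = - \frac{1}{44} \approx -0.022727$
$M - 47 H = -25 - - \frac{47}{44} = -25 + \frac{47}{44} = - \frac{1053}{44}$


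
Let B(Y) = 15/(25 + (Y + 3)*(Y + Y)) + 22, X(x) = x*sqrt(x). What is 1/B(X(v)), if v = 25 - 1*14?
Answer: 157825471/3473047297 + 990*sqrt(11)/3473047297 ≈ 0.045444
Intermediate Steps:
v = 11 (v = 25 - 14 = 11)
X(x) = x**(3/2)
B(Y) = 22 + 15/(25 + 2*Y*(3 + Y)) (B(Y) = 15/(25 + (3 + Y)*(2*Y)) + 22 = 15/(25 + 2*Y*(3 + Y)) + 22 = 22 + 15/(25 + 2*Y*(3 + Y)))
1/B(X(v)) = 1/((565 + 44*(11**(3/2))**2 + 132*11**(3/2))/(25 + 2*(11**(3/2))**2 + 6*11**(3/2))) = 1/((565 + 44*(11*sqrt(11))**2 + 132*(11*sqrt(11)))/(25 + 2*(11*sqrt(11))**2 + 6*(11*sqrt(11)))) = 1/((565 + 44*1331 + 1452*sqrt(11))/(25 + 2*1331 + 66*sqrt(11))) = 1/((565 + 58564 + 1452*sqrt(11))/(25 + 2662 + 66*sqrt(11))) = 1/((59129 + 1452*sqrt(11))/(2687 + 66*sqrt(11))) = (2687 + 66*sqrt(11))/(59129 + 1452*sqrt(11))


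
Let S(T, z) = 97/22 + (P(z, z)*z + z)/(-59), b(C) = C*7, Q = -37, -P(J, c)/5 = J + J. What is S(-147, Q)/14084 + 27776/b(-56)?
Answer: -1295033979/18281032 ≈ -70.840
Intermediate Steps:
P(J, c) = -10*J (P(J, c) = -5*(J + J) = -10*J)
b(C) = 7*C
S(T, z) = 97/22 - z/59 + 10*z²/59 (S(T, z) = 97/22 + ((-10*z)*z + z)/(-59) = 97*(1/22) + (-10*z² + z)*(-1/59) = 97/22 + (z - 10*z²)*(-1/59) = 97/22 + (-z/59 + 10*z²/59) = 97/22 - z/59 + 10*z²/59)
S(-147, Q)/14084 + 27776/b(-56) = (97/22 - 1/59*(-37) + (10/59)*(-37)²)/14084 + 27776/((7*(-56))) = (97/22 + 37/59 + (10/59)*1369)*(1/14084) + 27776/(-392) = (97/22 + 37/59 + 13690/59)*(1/14084) + 27776*(-1/392) = (307717/1298)*(1/14084) - 496/7 = 307717/18281032 - 496/7 = -1295033979/18281032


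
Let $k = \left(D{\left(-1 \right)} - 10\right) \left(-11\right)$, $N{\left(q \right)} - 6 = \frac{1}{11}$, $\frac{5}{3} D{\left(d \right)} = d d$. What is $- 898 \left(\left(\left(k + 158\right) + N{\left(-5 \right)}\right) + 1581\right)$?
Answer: $- \frac{91296966}{55} \approx -1.6599 \cdot 10^{6}$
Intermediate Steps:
$D{\left(d \right)} = \frac{3 d^{2}}{5}$ ($D{\left(d \right)} = \frac{3 d d}{5} = \frac{3 d^{2}}{5}$)
$N{\left(q \right)} = \frac{67}{11}$ ($N{\left(q \right)} = 6 + \frac{1}{11} = \frac{67}{11}$)
$k = \frac{517}{5}$ ($k = \left(\frac{3 \left(-1\right)^{2}}{5} - 10\right) \left(-11\right) = \left(\frac{3}{5} \cdot 1 - 10\right) \left(-11\right) = \left(\frac{3}{5} - 10\right) \left(-11\right) = \left(- \frac{47}{5}\right) \left(-11\right) = \frac{517}{5} \approx 103.4$)
$- 898 \left(\left(\left(k + 158\right) + N{\left(-5 \right)}\right) + 1581\right) = - 898 \left(\left(\left(\frac{517}{5} + 158\right) + \frac{67}{11}\right) + 1581\right) = - 898 \left(\left(\frac{1307}{5} + \frac{67}{11}\right) + 1581\right) = - 898 \left(\frac{14712}{55} + 1581\right) = \left(-898\right) \frac{101667}{55} = - \frac{91296966}{55}$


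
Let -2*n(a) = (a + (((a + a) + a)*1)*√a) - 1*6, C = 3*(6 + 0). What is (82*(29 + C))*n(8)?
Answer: -3854 - 92496*√2 ≈ -1.3466e+5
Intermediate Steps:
C = 18 (C = 3*6 = 18)
n(a) = 3 - 3*a^(3/2)/2 - a/2 (n(a) = -((a + (((a + a) + a)*1)*√a) - 1*6)/2 = -((a + ((2*a + a)*1)*√a) - 6)/2 = -((a + ((3*a)*1)*√a) - 6)/2 = -((a + (3*a)*√a) - 6)/2 = -((a + 3*a^(3/2)) - 6)/2 = -(-6 + a + 3*a^(3/2))/2 = 3 - 3*a^(3/2)/2 - a/2)
(82*(29 + C))*n(8) = (82*(29 + 18))*(3 - 24*√2 - ½*8) = (82*47)*(3 - 24*√2 - 4) = 3854*(3 - 24*√2 - 4) = 3854*(-1 - 24*√2) = -3854 - 92496*√2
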